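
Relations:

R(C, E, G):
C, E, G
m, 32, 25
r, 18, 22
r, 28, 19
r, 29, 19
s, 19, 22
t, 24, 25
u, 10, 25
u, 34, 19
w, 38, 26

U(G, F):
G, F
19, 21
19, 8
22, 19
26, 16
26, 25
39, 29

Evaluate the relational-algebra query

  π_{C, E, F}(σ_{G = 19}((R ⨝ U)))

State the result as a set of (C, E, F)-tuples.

{(r, 28, 21), (r, 28, 8), (r, 29, 21), (r, 29, 8), (u, 34, 21), (u, 34, 8)}

Natural join on G: {(r, 18, 22, 19), (r, 28, 19, 21), (r, 28, 19, 8), (r, 29, 19, 21), (r, 29, 19, 8), (s, 19, 22, 19), (u, 34, 19, 21), (u, 34, 19, 8), (w, 38, 26, 16), (w, 38, 26, 25)}
Apply σ_{G = 19}; surviving tuples: {(r, 28, 19, 21), (r, 28, 19, 8), (r, 29, 19, 21), (r, 29, 19, 8), (u, 34, 19, 21), (u, 34, 19, 8)}
π_{C, E, F} gives {(r, 28, 21), (r, 28, 8), (r, 29, 21), (r, 29, 8), (u, 34, 21), (u, 34, 8)}.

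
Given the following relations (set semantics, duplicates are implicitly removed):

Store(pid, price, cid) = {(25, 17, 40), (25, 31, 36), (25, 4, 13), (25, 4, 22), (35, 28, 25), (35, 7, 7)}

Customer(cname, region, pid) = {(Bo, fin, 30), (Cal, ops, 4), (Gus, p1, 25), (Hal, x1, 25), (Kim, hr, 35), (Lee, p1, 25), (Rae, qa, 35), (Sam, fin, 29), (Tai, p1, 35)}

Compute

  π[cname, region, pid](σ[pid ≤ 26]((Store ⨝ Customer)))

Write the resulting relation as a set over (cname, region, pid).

{(Gus, p1, 25), (Hal, x1, 25), (Lee, p1, 25)}

Joining Store and Customer on pid yields {(25, 17, 40, Gus, p1), (25, 17, 40, Hal, x1), (25, 17, 40, Lee, p1), (25, 31, 36, Gus, p1), (25, 31, 36, Hal, x1), (25, 31, 36, Lee, p1), (25, 4, 13, Gus, p1), (25, 4, 13, Hal, x1), (25, 4, 13, Lee, p1), (25, 4, 22, Gus, p1), (25, 4, 22, Hal, x1), (25, 4, 22, Lee, p1), (35, 28, 25, Kim, hr), (35, 28, 25, Rae, qa), (35, 28, 25, Tai, p1), (35, 7, 7, Kim, hr), (35, 7, 7, Rae, qa), (35, 7, 7, Tai, p1)}.
Filtering on pid ≤ 26 leaves {(25, 17, 40, Gus, p1), (25, 17, 40, Hal, x1), (25, 17, 40, Lee, p1), (25, 31, 36, Gus, p1), (25, 31, 36, Hal, x1), (25, 31, 36, Lee, p1), (25, 4, 13, Gus, p1), (25, 4, 13, Hal, x1), (25, 4, 13, Lee, p1), (25, 4, 22, Gus, p1), (25, 4, 22, Hal, x1), (25, 4, 22, Lee, p1)}.
Projecting to cname, region, pid (9 duplicate(s) eliminated): {(Gus, p1, 25), (Hal, x1, 25), (Lee, p1, 25)}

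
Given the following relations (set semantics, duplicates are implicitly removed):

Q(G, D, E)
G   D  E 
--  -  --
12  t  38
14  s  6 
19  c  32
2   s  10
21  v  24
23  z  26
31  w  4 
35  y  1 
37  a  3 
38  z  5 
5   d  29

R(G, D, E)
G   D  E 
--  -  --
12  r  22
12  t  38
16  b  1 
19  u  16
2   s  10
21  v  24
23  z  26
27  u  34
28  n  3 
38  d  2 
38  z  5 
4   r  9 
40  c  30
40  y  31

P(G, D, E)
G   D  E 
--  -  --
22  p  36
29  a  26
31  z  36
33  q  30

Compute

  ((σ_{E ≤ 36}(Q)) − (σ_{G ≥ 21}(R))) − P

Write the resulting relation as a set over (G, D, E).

σ[E ≤ 36]: keep tuples satisfying E ≤ 36 → {(14, s, 6), (19, c, 32), (2, s, 10), (21, v, 24), (23, z, 26), (31, w, 4), (35, y, 1), (37, a, 3), (38, z, 5), (5, d, 29)}
σ[G ≥ 21]: keep tuples satisfying G ≥ 21 → {(21, v, 24), (23, z, 26), (27, u, 34), (28, n, 3), (38, d, 2), (38, z, 5), (40, c, 30), (40, y, 31)}
Taking the difference: {(14, s, 6), (19, c, 32), (2, s, 10), (31, w, 4), (35, y, 1), (37, a, 3), (5, d, 29)}
Taking the difference: {(14, s, 6), (19, c, 32), (2, s, 10), (31, w, 4), (35, y, 1), (37, a, 3), (5, d, 29)}

{(14, s, 6), (19, c, 32), (2, s, 10), (31, w, 4), (35, y, 1), (37, a, 3), (5, d, 29)}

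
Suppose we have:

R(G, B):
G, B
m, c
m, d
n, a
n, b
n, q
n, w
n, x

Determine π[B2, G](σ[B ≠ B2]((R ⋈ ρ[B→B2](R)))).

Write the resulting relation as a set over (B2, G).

{(a, n), (b, n), (c, m), (d, m), (q, n), (w, n), (x, n)}

ρ[B→B2]: schema becomes (G, B2); tuples unchanged.
R ⋈ ρ[B→B2](R) (natural join on G): {(m, c, c), (m, c, d), (m, d, c), (m, d, d), (n, a, a), (n, a, b), (n, a, q), (n, a, w), (n, a, x), (n, b, a), (n, b, b), (n, b, q), (n, b, w), (n, b, x), (n, q, a), (n, q, b), (n, q, q), (n, q, w), (n, q, x), (n, w, a), (n, w, b), (n, w, q), (n, w, w), (n, w, x), (n, x, a), (n, x, b), (n, x, q), (n, x, w), (n, x, x)}
Selection B ≠ B2: {(m, c, d), (m, d, c), (n, a, b), (n, a, q), (n, a, w), (n, a, x), (n, b, a), (n, b, q), (n, b, w), (n, b, x), (n, q, a), (n, q, b), (n, q, w), (n, q, x), (n, w, a), (n, w, b), (n, w, q), (n, w, x), (n, x, a), (n, x, b), (n, x, q), (n, x, w)}
π[B2, G]: project onto (B2, G) (15 duplicate(s) eliminated) → {(a, n), (b, n), (c, m), (d, m), (q, n), (w, n), (x, n)}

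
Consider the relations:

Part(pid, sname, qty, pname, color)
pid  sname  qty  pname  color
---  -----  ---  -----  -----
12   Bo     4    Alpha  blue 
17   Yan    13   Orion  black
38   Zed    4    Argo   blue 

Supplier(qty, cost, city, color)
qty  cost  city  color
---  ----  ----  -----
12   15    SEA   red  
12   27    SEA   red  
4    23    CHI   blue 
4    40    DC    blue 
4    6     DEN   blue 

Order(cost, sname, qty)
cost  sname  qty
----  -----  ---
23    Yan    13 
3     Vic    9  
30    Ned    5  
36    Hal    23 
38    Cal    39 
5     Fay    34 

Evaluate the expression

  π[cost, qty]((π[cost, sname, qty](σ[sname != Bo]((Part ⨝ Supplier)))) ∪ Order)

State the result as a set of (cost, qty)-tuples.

{(23, 13), (23, 4), (3, 9), (30, 5), (36, 23), (38, 39), (40, 4), (5, 34), (6, 4)}

Natural join on qty, color: {(12, Bo, 4, Alpha, blue, 23, CHI), (12, Bo, 4, Alpha, blue, 40, DC), (12, Bo, 4, Alpha, blue, 6, DEN), (38, Zed, 4, Argo, blue, 23, CHI), (38, Zed, 4, Argo, blue, 40, DC), (38, Zed, 4, Argo, blue, 6, DEN)}
Selection sname != Bo: {(38, Zed, 4, Argo, blue, 23, CHI), (38, Zed, 4, Argo, blue, 40, DC), (38, Zed, 4, Argo, blue, 6, DEN)}
Projecting to cost, sname, qty: {(23, Zed, 4), (40, Zed, 4), (6, Zed, 4)}
Set union of the two operands is {(23, Yan, 13), (23, Zed, 4), (3, Vic, 9), (30, Ned, 5), (36, Hal, 23), (38, Cal, 39), (40, Zed, 4), (5, Fay, 34), (6, Zed, 4)}.
Projecting to cost, qty: {(23, 13), (23, 4), (3, 9), (30, 5), (36, 23), (38, 39), (40, 4), (5, 34), (6, 4)}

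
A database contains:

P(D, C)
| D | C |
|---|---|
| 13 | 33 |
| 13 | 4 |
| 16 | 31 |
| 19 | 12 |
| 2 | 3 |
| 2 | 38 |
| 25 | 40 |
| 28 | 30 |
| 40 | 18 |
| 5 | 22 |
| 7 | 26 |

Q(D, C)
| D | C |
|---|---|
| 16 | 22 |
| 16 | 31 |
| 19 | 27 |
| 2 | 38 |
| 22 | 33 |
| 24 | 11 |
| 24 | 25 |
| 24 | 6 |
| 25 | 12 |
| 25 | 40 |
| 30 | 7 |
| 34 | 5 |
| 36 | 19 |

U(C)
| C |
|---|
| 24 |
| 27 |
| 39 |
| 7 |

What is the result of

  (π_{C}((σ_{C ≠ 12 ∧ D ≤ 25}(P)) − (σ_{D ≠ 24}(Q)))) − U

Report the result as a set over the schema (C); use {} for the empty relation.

{22, 26, 3, 33, 4}

σ[C ≠ 12 ∧ D ≤ 25]: keep tuples satisfying C ≠ 12 ∧ D ≤ 25 → {(13, 33), (13, 4), (16, 31), (2, 3), (2, 38), (25, 40), (5, 22), (7, 26)}
σ[D ≠ 24]: keep tuples satisfying D ≠ 24 → {(16, 22), (16, 31), (19, 27), (2, 38), (22, 33), (25, 12), (25, 40), (30, 7), (34, 5), (36, 19)}
Taking the difference: {(13, 33), (13, 4), (2, 3), (5, 22), (7, 26)}
Projecting to C: {22, 26, 3, 33, 4}
Taking the difference: {22, 26, 3, 33, 4}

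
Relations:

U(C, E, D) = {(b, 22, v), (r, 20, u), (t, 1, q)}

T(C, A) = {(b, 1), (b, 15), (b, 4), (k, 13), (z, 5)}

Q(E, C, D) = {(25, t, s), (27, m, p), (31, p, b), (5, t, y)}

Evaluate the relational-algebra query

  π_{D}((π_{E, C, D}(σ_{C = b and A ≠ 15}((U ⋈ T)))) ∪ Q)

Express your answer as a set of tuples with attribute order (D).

{b, p, s, v, y}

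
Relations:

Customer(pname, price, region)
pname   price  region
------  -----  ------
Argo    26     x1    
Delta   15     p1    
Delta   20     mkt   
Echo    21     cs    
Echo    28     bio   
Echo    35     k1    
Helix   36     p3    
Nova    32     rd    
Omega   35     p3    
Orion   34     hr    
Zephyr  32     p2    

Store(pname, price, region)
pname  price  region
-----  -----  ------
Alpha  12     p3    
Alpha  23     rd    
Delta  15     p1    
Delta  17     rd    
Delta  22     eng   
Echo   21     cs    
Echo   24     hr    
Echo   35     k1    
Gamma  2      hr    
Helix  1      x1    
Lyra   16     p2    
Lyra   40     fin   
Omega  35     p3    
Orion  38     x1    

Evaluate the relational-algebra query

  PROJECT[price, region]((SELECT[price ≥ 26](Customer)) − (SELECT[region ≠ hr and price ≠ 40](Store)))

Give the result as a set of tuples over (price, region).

{(26, x1), (28, bio), (32, p2), (32, rd), (34, hr), (36, p3)}

Selection price ≥ 26: {(Argo, 26, x1), (Echo, 28, bio), (Echo, 35, k1), (Helix, 36, p3), (Nova, 32, rd), (Omega, 35, p3), (Orion, 34, hr), (Zephyr, 32, p2)}
Selection region ≠ hr and price ≠ 40: {(Alpha, 12, p3), (Alpha, 23, rd), (Delta, 15, p1), (Delta, 17, rd), (Delta, 22, eng), (Echo, 21, cs), (Echo, 35, k1), (Helix, 1, x1), (Lyra, 16, p2), (Omega, 35, p3), (Orion, 38, x1)}
Set difference of the two operands is {(Argo, 26, x1), (Echo, 28, bio), (Helix, 36, p3), (Nova, 32, rd), (Orion, 34, hr), (Zephyr, 32, p2)}.
π[price, region]: project onto (price, region) → {(26, x1), (28, bio), (32, p2), (32, rd), (34, hr), (36, p3)}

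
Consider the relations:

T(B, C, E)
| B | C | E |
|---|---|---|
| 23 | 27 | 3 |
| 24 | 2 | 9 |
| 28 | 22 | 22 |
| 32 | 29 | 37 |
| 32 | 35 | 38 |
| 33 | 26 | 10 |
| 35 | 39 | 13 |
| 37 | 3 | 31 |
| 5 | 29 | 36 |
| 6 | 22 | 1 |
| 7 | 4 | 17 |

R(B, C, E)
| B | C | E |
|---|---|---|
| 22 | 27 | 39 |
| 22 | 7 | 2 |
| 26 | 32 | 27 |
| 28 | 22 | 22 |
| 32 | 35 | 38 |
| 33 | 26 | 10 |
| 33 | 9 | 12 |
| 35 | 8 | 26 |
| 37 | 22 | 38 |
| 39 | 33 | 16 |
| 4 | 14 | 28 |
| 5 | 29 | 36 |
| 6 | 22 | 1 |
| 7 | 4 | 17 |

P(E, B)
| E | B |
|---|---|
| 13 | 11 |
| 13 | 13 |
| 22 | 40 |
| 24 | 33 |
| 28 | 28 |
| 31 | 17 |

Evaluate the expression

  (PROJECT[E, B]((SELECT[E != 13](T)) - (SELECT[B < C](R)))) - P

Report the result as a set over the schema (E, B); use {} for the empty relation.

{(10, 33), (17, 7), (22, 28), (3, 23), (31, 37), (37, 32), (9, 24)}

σ[E != 13]: keep tuples satisfying E != 13 → {(23, 27, 3), (24, 2, 9), (28, 22, 22), (32, 29, 37), (32, 35, 38), (33, 26, 10), (37, 3, 31), (5, 29, 36), (6, 22, 1), (7, 4, 17)}
σ[B < C]: keep tuples satisfying B < C → {(22, 27, 39), (26, 32, 27), (32, 35, 38), (4, 14, 28), (5, 29, 36), (6, 22, 1)}
Taking the difference: {(23, 27, 3), (24, 2, 9), (28, 22, 22), (32, 29, 37), (33, 26, 10), (37, 3, 31), (7, 4, 17)}
Keep only column(s) E, B: {(10, 33), (17, 7), (22, 28), (3, 23), (31, 37), (37, 32), (9, 24)}
Taking the difference: {(10, 33), (17, 7), (22, 28), (3, 23), (31, 37), (37, 32), (9, 24)}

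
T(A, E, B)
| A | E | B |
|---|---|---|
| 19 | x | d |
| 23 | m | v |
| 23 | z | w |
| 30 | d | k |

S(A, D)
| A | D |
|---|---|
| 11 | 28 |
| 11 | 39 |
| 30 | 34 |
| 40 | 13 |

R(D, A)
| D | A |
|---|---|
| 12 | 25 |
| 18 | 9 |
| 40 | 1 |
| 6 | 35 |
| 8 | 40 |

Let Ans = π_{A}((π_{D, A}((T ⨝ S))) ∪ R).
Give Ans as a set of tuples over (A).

{1, 25, 30, 35, 40, 9}

Natural join on A: {(30, d, k, 34)}
π_{D, A} gives {(34, 30)}.
Union: {(34, 30)} with {(12, 25), (18, 9), (40, 1), (6, 35), (8, 40)} → {(12, 25), (18, 9), (34, 30), (40, 1), (6, 35), (8, 40)}
π_{A} gives {1, 25, 30, 35, 40, 9}.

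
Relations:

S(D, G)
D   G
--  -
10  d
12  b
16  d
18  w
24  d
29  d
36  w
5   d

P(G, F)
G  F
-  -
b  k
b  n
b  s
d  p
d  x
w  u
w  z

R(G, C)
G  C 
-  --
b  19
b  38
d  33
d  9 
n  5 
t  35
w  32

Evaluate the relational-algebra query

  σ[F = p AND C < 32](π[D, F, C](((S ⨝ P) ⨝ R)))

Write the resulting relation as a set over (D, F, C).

Natural join on G: {(10, d, p), (10, d, x), (12, b, k), (12, b, n), (12, b, s), (16, d, p), (16, d, x), (18, w, u), (18, w, z), (24, d, p), (24, d, x), (29, d, p), (29, d, x), (36, w, u), (36, w, z), (5, d, p), (5, d, x)}
Natural join on G: {(10, d, p, 33), (10, d, p, 9), (10, d, x, 33), (10, d, x, 9), (12, b, k, 19), (12, b, k, 38), (12, b, n, 19), (12, b, n, 38), (12, b, s, 19), (12, b, s, 38), (16, d, p, 33), (16, d, p, 9), (16, d, x, 33), (16, d, x, 9), (18, w, u, 32), (18, w, z, 32), (24, d, p, 33), (24, d, p, 9), (24, d, x, 33), (24, d, x, 9), (29, d, p, 33), (29, d, p, 9), (29, d, x, 33), (29, d, x, 9), (36, w, u, 32), (36, w, z, 32), (5, d, p, 33), (5, d, p, 9), (5, d, x, 33), (5, d, x, 9)}
π_{D, F, C} gives {(10, p, 33), (10, p, 9), (10, x, 33), (10, x, 9), (12, k, 19), (12, k, 38), (12, n, 19), (12, n, 38), (12, s, 19), (12, s, 38), (16, p, 33), (16, p, 9), (16, x, 33), (16, x, 9), (18, u, 32), (18, z, 32), (24, p, 33), (24, p, 9), (24, x, 33), (24, x, 9), (29, p, 33), (29, p, 9), (29, x, 33), (29, x, 9), (36, u, 32), (36, z, 32), (5, p, 33), (5, p, 9), (5, x, 33), (5, x, 9)}.
Apply σ_{F = p AND C < 32}; surviving tuples: {(10, p, 9), (16, p, 9), (24, p, 9), (29, p, 9), (5, p, 9)}

{(10, p, 9), (16, p, 9), (24, p, 9), (29, p, 9), (5, p, 9)}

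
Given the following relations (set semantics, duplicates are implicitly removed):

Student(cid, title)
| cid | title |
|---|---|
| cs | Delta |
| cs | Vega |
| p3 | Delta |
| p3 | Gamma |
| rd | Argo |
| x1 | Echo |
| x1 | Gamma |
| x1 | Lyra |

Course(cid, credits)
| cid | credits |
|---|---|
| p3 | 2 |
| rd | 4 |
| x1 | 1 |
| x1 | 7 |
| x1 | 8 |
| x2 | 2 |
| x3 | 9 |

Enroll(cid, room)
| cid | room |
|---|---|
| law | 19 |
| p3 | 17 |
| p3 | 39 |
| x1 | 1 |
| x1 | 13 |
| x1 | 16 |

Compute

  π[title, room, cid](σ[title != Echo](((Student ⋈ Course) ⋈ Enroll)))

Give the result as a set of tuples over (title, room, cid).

{(Delta, 17, p3), (Delta, 39, p3), (Gamma, 1, x1), (Gamma, 13, x1), (Gamma, 16, x1), (Gamma, 17, p3), (Gamma, 39, p3), (Lyra, 1, x1), (Lyra, 13, x1), (Lyra, 16, x1)}

Student ⋈ Course (natural join on cid): {(p3, Delta, 2), (p3, Gamma, 2), (rd, Argo, 4), (x1, Echo, 1), (x1, Echo, 7), (x1, Echo, 8), (x1, Gamma, 1), (x1, Gamma, 7), (x1, Gamma, 8), (x1, Lyra, 1), (x1, Lyra, 7), (x1, Lyra, 8)}
(Student ⋈ Course) ⋈ Enroll (natural join on cid): {(p3, Delta, 2, 17), (p3, Delta, 2, 39), (p3, Gamma, 2, 17), (p3, Gamma, 2, 39), (x1, Echo, 1, 1), (x1, Echo, 1, 13), (x1, Echo, 1, 16), (x1, Echo, 7, 1), (x1, Echo, 7, 13), (x1, Echo, 7, 16), (x1, Echo, 8, 1), (x1, Echo, 8, 13), (x1, Echo, 8, 16), (x1, Gamma, 1, 1), (x1, Gamma, 1, 13), (x1, Gamma, 1, 16), (x1, Gamma, 7, 1), (x1, Gamma, 7, 13), (x1, Gamma, 7, 16), (x1, Gamma, 8, 1), (x1, Gamma, 8, 13), (x1, Gamma, 8, 16), (x1, Lyra, 1, 1), (x1, Lyra, 1, 13), (x1, Lyra, 1, 16), (x1, Lyra, 7, 1), (x1, Lyra, 7, 13), (x1, Lyra, 7, 16), (x1, Lyra, 8, 1), (x1, Lyra, 8, 13), (x1, Lyra, 8, 16)}
Selection title != Echo: {(p3, Delta, 2, 17), (p3, Delta, 2, 39), (p3, Gamma, 2, 17), (p3, Gamma, 2, 39), (x1, Gamma, 1, 1), (x1, Gamma, 1, 13), (x1, Gamma, 1, 16), (x1, Gamma, 7, 1), (x1, Gamma, 7, 13), (x1, Gamma, 7, 16), (x1, Gamma, 8, 1), (x1, Gamma, 8, 13), (x1, Gamma, 8, 16), (x1, Lyra, 1, 1), (x1, Lyra, 1, 13), (x1, Lyra, 1, 16), (x1, Lyra, 7, 1), (x1, Lyra, 7, 13), (x1, Lyra, 7, 16), (x1, Lyra, 8, 1), (x1, Lyra, 8, 13), (x1, Lyra, 8, 16)}
π_{title, room, cid} gives {(Delta, 17, p3), (Delta, 39, p3), (Gamma, 1, x1), (Gamma, 13, x1), (Gamma, 16, x1), (Gamma, 17, p3), (Gamma, 39, p3), (Lyra, 1, x1), (Lyra, 13, x1), (Lyra, 16, x1)} (12 duplicate(s) eliminated).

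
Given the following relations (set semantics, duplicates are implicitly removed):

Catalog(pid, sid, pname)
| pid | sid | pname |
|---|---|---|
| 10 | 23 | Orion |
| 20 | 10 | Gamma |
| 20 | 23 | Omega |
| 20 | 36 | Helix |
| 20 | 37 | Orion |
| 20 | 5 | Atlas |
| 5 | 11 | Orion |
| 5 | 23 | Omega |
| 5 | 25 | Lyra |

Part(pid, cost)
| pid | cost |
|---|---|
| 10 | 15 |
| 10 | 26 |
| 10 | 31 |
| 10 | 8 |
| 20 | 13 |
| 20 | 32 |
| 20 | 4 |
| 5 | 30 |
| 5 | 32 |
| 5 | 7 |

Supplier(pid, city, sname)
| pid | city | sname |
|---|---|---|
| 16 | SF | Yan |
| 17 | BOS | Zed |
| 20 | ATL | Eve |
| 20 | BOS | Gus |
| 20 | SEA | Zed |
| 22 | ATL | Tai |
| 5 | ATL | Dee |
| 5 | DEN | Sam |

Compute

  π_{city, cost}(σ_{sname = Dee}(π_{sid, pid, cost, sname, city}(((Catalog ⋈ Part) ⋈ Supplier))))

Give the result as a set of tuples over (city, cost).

Natural join on pid: {(10, 23, Orion, 15), (10, 23, Orion, 26), (10, 23, Orion, 31), (10, 23, Orion, 8), (20, 10, Gamma, 13), (20, 10, Gamma, 32), (20, 10, Gamma, 4), (20, 23, Omega, 13), (20, 23, Omega, 32), (20, 23, Omega, 4), (20, 36, Helix, 13), (20, 36, Helix, 32), (20, 36, Helix, 4), (20, 37, Orion, 13), (20, 37, Orion, 32), (20, 37, Orion, 4), (20, 5, Atlas, 13), (20, 5, Atlas, 32), (20, 5, Atlas, 4), (5, 11, Orion, 30), (5, 11, Orion, 32), (5, 11, Orion, 7), (5, 23, Omega, 30), (5, 23, Omega, 32), (5, 23, Omega, 7), (5, 25, Lyra, 30), (5, 25, Lyra, 32), (5, 25, Lyra, 7)}
Natural join on pid: {(20, 10, Gamma, 13, ATL, Eve), (20, 10, Gamma, 13, BOS, Gus), (20, 10, Gamma, 13, SEA, Zed), (20, 10, Gamma, 32, ATL, Eve), (20, 10, Gamma, 32, BOS, Gus), (20, 10, Gamma, 32, SEA, Zed), (20, 10, Gamma, 4, ATL, Eve), (20, 10, Gamma, 4, BOS, Gus), (20, 10, Gamma, 4, SEA, Zed), (20, 23, Omega, 13, ATL, Eve), (20, 23, Omega, 13, BOS, Gus), (20, 23, Omega, 13, SEA, Zed), (20, 23, Omega, 32, ATL, Eve), (20, 23, Omega, 32, BOS, Gus), (20, 23, Omega, 32, SEA, Zed), (20, 23, Omega, 4, ATL, Eve), (20, 23, Omega, 4, BOS, Gus), (20, 23, Omega, 4, SEA, Zed), (20, 36, Helix, 13, ATL, Eve), (20, 36, Helix, 13, BOS, Gus), (20, 36, Helix, 13, SEA, Zed), (20, 36, Helix, 32, ATL, Eve), (20, 36, Helix, 32, BOS, Gus), (20, 36, Helix, 32, SEA, Zed), (20, 36, Helix, 4, ATL, Eve), (20, 36, Helix, 4, BOS, Gus), (20, 36, Helix, 4, SEA, Zed), (20, 37, Orion, 13, ATL, Eve), (20, 37, Orion, 13, BOS, Gus), (20, 37, Orion, 13, SEA, Zed), (20, 37, Orion, 32, ATL, Eve), (20, 37, Orion, 32, BOS, Gus), (20, 37, Orion, 32, SEA, Zed), (20, 37, Orion, 4, ATL, Eve), (20, 37, Orion, 4, BOS, Gus), (20, 37, Orion, 4, SEA, Zed), (20, 5, Atlas, 13, ATL, Eve), (20, 5, Atlas, 13, BOS, Gus), (20, 5, Atlas, 13, SEA, Zed), (20, 5, Atlas, 32, ATL, Eve), (20, 5, Atlas, 32, BOS, Gus), (20, 5, Atlas, 32, SEA, Zed), (20, 5, Atlas, 4, ATL, Eve), (20, 5, Atlas, 4, BOS, Gus), (20, 5, Atlas, 4, SEA, Zed), (5, 11, Orion, 30, ATL, Dee), (5, 11, Orion, 30, DEN, Sam), (5, 11, Orion, 32, ATL, Dee), (5, 11, Orion, 32, DEN, Sam), (5, 11, Orion, 7, ATL, Dee), (5, 11, Orion, 7, DEN, Sam), (5, 23, Omega, 30, ATL, Dee), (5, 23, Omega, 30, DEN, Sam), (5, 23, Omega, 32, ATL, Dee), (5, 23, Omega, 32, DEN, Sam), (5, 23, Omega, 7, ATL, Dee), (5, 23, Omega, 7, DEN, Sam), (5, 25, Lyra, 30, ATL, Dee), (5, 25, Lyra, 30, DEN, Sam), (5, 25, Lyra, 32, ATL, Dee), (5, 25, Lyra, 32, DEN, Sam), (5, 25, Lyra, 7, ATL, Dee), (5, 25, Lyra, 7, DEN, Sam)}
π_{sid, pid, cost, sname, city} gives {(10, 20, 13, Eve, ATL), (10, 20, 13, Gus, BOS), (10, 20, 13, Zed, SEA), (10, 20, 32, Eve, ATL), (10, 20, 32, Gus, BOS), (10, 20, 32, Zed, SEA), (10, 20, 4, Eve, ATL), (10, 20, 4, Gus, BOS), (10, 20, 4, Zed, SEA), (11, 5, 30, Dee, ATL), (11, 5, 30, Sam, DEN), (11, 5, 32, Dee, ATL), (11, 5, 32, Sam, DEN), (11, 5, 7, Dee, ATL), (11, 5, 7, Sam, DEN), (23, 20, 13, Eve, ATL), (23, 20, 13, Gus, BOS), (23, 20, 13, Zed, SEA), (23, 20, 32, Eve, ATL), (23, 20, 32, Gus, BOS), (23, 20, 32, Zed, SEA), (23, 20, 4, Eve, ATL), (23, 20, 4, Gus, BOS), (23, 20, 4, Zed, SEA), (23, 5, 30, Dee, ATL), (23, 5, 30, Sam, DEN), (23, 5, 32, Dee, ATL), (23, 5, 32, Sam, DEN), (23, 5, 7, Dee, ATL), (23, 5, 7, Sam, DEN), (25, 5, 30, Dee, ATL), (25, 5, 30, Sam, DEN), (25, 5, 32, Dee, ATL), (25, 5, 32, Sam, DEN), (25, 5, 7, Dee, ATL), (25, 5, 7, Sam, DEN), (36, 20, 13, Eve, ATL), (36, 20, 13, Gus, BOS), (36, 20, 13, Zed, SEA), (36, 20, 32, Eve, ATL), (36, 20, 32, Gus, BOS), (36, 20, 32, Zed, SEA), (36, 20, 4, Eve, ATL), (36, 20, 4, Gus, BOS), (36, 20, 4, Zed, SEA), (37, 20, 13, Eve, ATL), (37, 20, 13, Gus, BOS), (37, 20, 13, Zed, SEA), (37, 20, 32, Eve, ATL), (37, 20, 32, Gus, BOS), (37, 20, 32, Zed, SEA), (37, 20, 4, Eve, ATL), (37, 20, 4, Gus, BOS), (37, 20, 4, Zed, SEA), (5, 20, 13, Eve, ATL), (5, 20, 13, Gus, BOS), (5, 20, 13, Zed, SEA), (5, 20, 32, Eve, ATL), (5, 20, 32, Gus, BOS), (5, 20, 32, Zed, SEA), (5, 20, 4, Eve, ATL), (5, 20, 4, Gus, BOS), (5, 20, 4, Zed, SEA)}.
Selection sname = Dee: {(11, 5, 30, Dee, ATL), (11, 5, 32, Dee, ATL), (11, 5, 7, Dee, ATL), (23, 5, 30, Dee, ATL), (23, 5, 32, Dee, ATL), (23, 5, 7, Dee, ATL), (25, 5, 30, Dee, ATL), (25, 5, 32, Dee, ATL), (25, 5, 7, Dee, ATL)}
π_{city, cost} gives {(ATL, 30), (ATL, 32), (ATL, 7)} (6 duplicate(s) eliminated).

{(ATL, 30), (ATL, 32), (ATL, 7)}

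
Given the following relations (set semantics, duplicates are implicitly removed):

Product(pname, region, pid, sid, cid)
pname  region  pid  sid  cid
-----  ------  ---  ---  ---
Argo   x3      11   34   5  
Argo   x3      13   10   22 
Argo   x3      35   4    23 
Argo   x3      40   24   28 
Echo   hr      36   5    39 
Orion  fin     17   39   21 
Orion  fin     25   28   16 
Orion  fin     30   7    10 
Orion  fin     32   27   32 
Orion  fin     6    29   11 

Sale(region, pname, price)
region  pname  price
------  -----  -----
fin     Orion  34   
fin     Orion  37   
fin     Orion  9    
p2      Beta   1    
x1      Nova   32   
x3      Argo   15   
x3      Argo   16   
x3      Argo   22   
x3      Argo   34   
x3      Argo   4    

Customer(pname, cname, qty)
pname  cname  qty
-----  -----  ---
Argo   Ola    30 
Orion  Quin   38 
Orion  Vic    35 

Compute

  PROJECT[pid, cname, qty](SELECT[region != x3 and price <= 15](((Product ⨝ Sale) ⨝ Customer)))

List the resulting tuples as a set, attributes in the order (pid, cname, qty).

Joining Product and Sale on pname, region yields {(Argo, x3, 11, 34, 5, 15), (Argo, x3, 11, 34, 5, 16), (Argo, x3, 11, 34, 5, 22), (Argo, x3, 11, 34, 5, 34), (Argo, x3, 11, 34, 5, 4), (Argo, x3, 13, 10, 22, 15), (Argo, x3, 13, 10, 22, 16), (Argo, x3, 13, 10, 22, 22), (Argo, x3, 13, 10, 22, 34), (Argo, x3, 13, 10, 22, 4), (Argo, x3, 35, 4, 23, 15), (Argo, x3, 35, 4, 23, 16), (Argo, x3, 35, 4, 23, 22), (Argo, x3, 35, 4, 23, 34), (Argo, x3, 35, 4, 23, 4), (Argo, x3, 40, 24, 28, 15), (Argo, x3, 40, 24, 28, 16), (Argo, x3, 40, 24, 28, 22), (Argo, x3, 40, 24, 28, 34), (Argo, x3, 40, 24, 28, 4), (Orion, fin, 17, 39, 21, 34), (Orion, fin, 17, 39, 21, 37), (Orion, fin, 17, 39, 21, 9), (Orion, fin, 25, 28, 16, 34), (Orion, fin, 25, 28, 16, 37), (Orion, fin, 25, 28, 16, 9), (Orion, fin, 30, 7, 10, 34), (Orion, fin, 30, 7, 10, 37), (Orion, fin, 30, 7, 10, 9), (Orion, fin, 32, 27, 32, 34), (Orion, fin, 32, 27, 32, 37), (Orion, fin, 32, 27, 32, 9), (Orion, fin, 6, 29, 11, 34), (Orion, fin, 6, 29, 11, 37), (Orion, fin, 6, 29, 11, 9)}.
Joining (Product ⨝ Sale) and Customer on pname yields {(Argo, x3, 11, 34, 5, 15, Ola, 30), (Argo, x3, 11, 34, 5, 16, Ola, 30), (Argo, x3, 11, 34, 5, 22, Ola, 30), (Argo, x3, 11, 34, 5, 34, Ola, 30), (Argo, x3, 11, 34, 5, 4, Ola, 30), (Argo, x3, 13, 10, 22, 15, Ola, 30), (Argo, x3, 13, 10, 22, 16, Ola, 30), (Argo, x3, 13, 10, 22, 22, Ola, 30), (Argo, x3, 13, 10, 22, 34, Ola, 30), (Argo, x3, 13, 10, 22, 4, Ola, 30), (Argo, x3, 35, 4, 23, 15, Ola, 30), (Argo, x3, 35, 4, 23, 16, Ola, 30), (Argo, x3, 35, 4, 23, 22, Ola, 30), (Argo, x3, 35, 4, 23, 34, Ola, 30), (Argo, x3, 35, 4, 23, 4, Ola, 30), (Argo, x3, 40, 24, 28, 15, Ola, 30), (Argo, x3, 40, 24, 28, 16, Ola, 30), (Argo, x3, 40, 24, 28, 22, Ola, 30), (Argo, x3, 40, 24, 28, 34, Ola, 30), (Argo, x3, 40, 24, 28, 4, Ola, 30), (Orion, fin, 17, 39, 21, 34, Quin, 38), (Orion, fin, 17, 39, 21, 34, Vic, 35), (Orion, fin, 17, 39, 21, 37, Quin, 38), (Orion, fin, 17, 39, 21, 37, Vic, 35), (Orion, fin, 17, 39, 21, 9, Quin, 38), (Orion, fin, 17, 39, 21, 9, Vic, 35), (Orion, fin, 25, 28, 16, 34, Quin, 38), (Orion, fin, 25, 28, 16, 34, Vic, 35), (Orion, fin, 25, 28, 16, 37, Quin, 38), (Orion, fin, 25, 28, 16, 37, Vic, 35), (Orion, fin, 25, 28, 16, 9, Quin, 38), (Orion, fin, 25, 28, 16, 9, Vic, 35), (Orion, fin, 30, 7, 10, 34, Quin, 38), (Orion, fin, 30, 7, 10, 34, Vic, 35), (Orion, fin, 30, 7, 10, 37, Quin, 38), (Orion, fin, 30, 7, 10, 37, Vic, 35), (Orion, fin, 30, 7, 10, 9, Quin, 38), (Orion, fin, 30, 7, 10, 9, Vic, 35), (Orion, fin, 32, 27, 32, 34, Quin, 38), (Orion, fin, 32, 27, 32, 34, Vic, 35), (Orion, fin, 32, 27, 32, 37, Quin, 38), (Orion, fin, 32, 27, 32, 37, Vic, 35), (Orion, fin, 32, 27, 32, 9, Quin, 38), (Orion, fin, 32, 27, 32, 9, Vic, 35), (Orion, fin, 6, 29, 11, 34, Quin, 38), (Orion, fin, 6, 29, 11, 34, Vic, 35), (Orion, fin, 6, 29, 11, 37, Quin, 38), (Orion, fin, 6, 29, 11, 37, Vic, 35), (Orion, fin, 6, 29, 11, 9, Quin, 38), (Orion, fin, 6, 29, 11, 9, Vic, 35)}.
σ[region != x3 and price <= 15]: keep tuples satisfying region != x3 and price <= 15 → {(Orion, fin, 17, 39, 21, 9, Quin, 38), (Orion, fin, 17, 39, 21, 9, Vic, 35), (Orion, fin, 25, 28, 16, 9, Quin, 38), (Orion, fin, 25, 28, 16, 9, Vic, 35), (Orion, fin, 30, 7, 10, 9, Quin, 38), (Orion, fin, 30, 7, 10, 9, Vic, 35), (Orion, fin, 32, 27, 32, 9, Quin, 38), (Orion, fin, 32, 27, 32, 9, Vic, 35), (Orion, fin, 6, 29, 11, 9, Quin, 38), (Orion, fin, 6, 29, 11, 9, Vic, 35)}
Projecting to pid, cname, qty: {(17, Quin, 38), (17, Vic, 35), (25, Quin, 38), (25, Vic, 35), (30, Quin, 38), (30, Vic, 35), (32, Quin, 38), (32, Vic, 35), (6, Quin, 38), (6, Vic, 35)}

{(17, Quin, 38), (17, Vic, 35), (25, Quin, 38), (25, Vic, 35), (30, Quin, 38), (30, Vic, 35), (32, Quin, 38), (32, Vic, 35), (6, Quin, 38), (6, Vic, 35)}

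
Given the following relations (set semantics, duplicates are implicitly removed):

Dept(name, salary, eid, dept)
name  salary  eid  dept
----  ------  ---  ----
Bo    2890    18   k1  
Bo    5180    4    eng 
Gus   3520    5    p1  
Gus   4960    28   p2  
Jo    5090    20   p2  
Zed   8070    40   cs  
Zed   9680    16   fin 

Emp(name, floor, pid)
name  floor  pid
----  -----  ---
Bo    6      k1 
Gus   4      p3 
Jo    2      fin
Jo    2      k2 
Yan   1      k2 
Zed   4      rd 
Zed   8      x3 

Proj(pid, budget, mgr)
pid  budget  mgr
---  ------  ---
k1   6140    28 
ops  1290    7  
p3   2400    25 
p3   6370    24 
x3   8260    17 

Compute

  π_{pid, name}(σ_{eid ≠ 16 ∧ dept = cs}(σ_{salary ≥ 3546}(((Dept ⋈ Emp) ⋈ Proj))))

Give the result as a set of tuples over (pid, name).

{(x3, Zed)}

Dept ⋈ Emp (natural join on name): {(Bo, 2890, 18, k1, 6, k1), (Bo, 5180, 4, eng, 6, k1), (Gus, 3520, 5, p1, 4, p3), (Gus, 4960, 28, p2, 4, p3), (Jo, 5090, 20, p2, 2, fin), (Jo, 5090, 20, p2, 2, k2), (Zed, 8070, 40, cs, 4, rd), (Zed, 8070, 40, cs, 8, x3), (Zed, 9680, 16, fin, 4, rd), (Zed, 9680, 16, fin, 8, x3)}
(Dept ⋈ Emp) ⋈ Proj (natural join on pid): {(Bo, 2890, 18, k1, 6, k1, 6140, 28), (Bo, 5180, 4, eng, 6, k1, 6140, 28), (Gus, 3520, 5, p1, 4, p3, 2400, 25), (Gus, 3520, 5, p1, 4, p3, 6370, 24), (Gus, 4960, 28, p2, 4, p3, 2400, 25), (Gus, 4960, 28, p2, 4, p3, 6370, 24), (Zed, 8070, 40, cs, 8, x3, 8260, 17), (Zed, 9680, 16, fin, 8, x3, 8260, 17)}
σ[salary ≥ 3546]: keep tuples satisfying salary ≥ 3546 → {(Bo, 5180, 4, eng, 6, k1, 6140, 28), (Gus, 4960, 28, p2, 4, p3, 2400, 25), (Gus, 4960, 28, p2, 4, p3, 6370, 24), (Zed, 8070, 40, cs, 8, x3, 8260, 17), (Zed, 9680, 16, fin, 8, x3, 8260, 17)}
σ[eid ≠ 16 ∧ dept = cs]: keep tuples satisfying eid ≠ 16 ∧ dept = cs → {(Zed, 8070, 40, cs, 8, x3, 8260, 17)}
Projecting to pid, name: {(x3, Zed)}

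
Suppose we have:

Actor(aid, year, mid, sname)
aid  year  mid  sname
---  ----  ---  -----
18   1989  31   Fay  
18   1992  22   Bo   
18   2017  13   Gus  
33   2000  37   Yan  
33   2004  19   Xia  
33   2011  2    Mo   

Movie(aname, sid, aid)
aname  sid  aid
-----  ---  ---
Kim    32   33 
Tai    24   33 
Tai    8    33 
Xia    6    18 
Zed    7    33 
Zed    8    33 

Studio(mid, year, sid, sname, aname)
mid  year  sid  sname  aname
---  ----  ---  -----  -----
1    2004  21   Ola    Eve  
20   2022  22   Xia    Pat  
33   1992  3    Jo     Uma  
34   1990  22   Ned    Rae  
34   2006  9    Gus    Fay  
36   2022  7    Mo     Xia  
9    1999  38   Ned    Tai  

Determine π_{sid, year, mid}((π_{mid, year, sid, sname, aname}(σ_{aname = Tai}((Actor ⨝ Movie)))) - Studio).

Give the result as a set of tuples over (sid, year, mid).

Natural join on aid: {(18, 1989, 31, Fay, Xia, 6), (18, 1992, 22, Bo, Xia, 6), (18, 2017, 13, Gus, Xia, 6), (33, 2000, 37, Yan, Kim, 32), (33, 2000, 37, Yan, Tai, 24), (33, 2000, 37, Yan, Tai, 8), (33, 2000, 37, Yan, Zed, 7), (33, 2000, 37, Yan, Zed, 8), (33, 2004, 19, Xia, Kim, 32), (33, 2004, 19, Xia, Tai, 24), (33, 2004, 19, Xia, Tai, 8), (33, 2004, 19, Xia, Zed, 7), (33, 2004, 19, Xia, Zed, 8), (33, 2011, 2, Mo, Kim, 32), (33, 2011, 2, Mo, Tai, 24), (33, 2011, 2, Mo, Tai, 8), (33, 2011, 2, Mo, Zed, 7), (33, 2011, 2, Mo, Zed, 8)}
Apply σ_{aname = Tai}; surviving tuples: {(33, 2000, 37, Yan, Tai, 24), (33, 2000, 37, Yan, Tai, 8), (33, 2004, 19, Xia, Tai, 24), (33, 2004, 19, Xia, Tai, 8), (33, 2011, 2, Mo, Tai, 24), (33, 2011, 2, Mo, Tai, 8)}
Projecting to mid, year, sid, sname, aname: {(19, 2004, 24, Xia, Tai), (19, 2004, 8, Xia, Tai), (2, 2011, 24, Mo, Tai), (2, 2011, 8, Mo, Tai), (37, 2000, 24, Yan, Tai), (37, 2000, 8, Yan, Tai)}
Difference: {(19, 2004, 24, Xia, Tai), (19, 2004, 8, Xia, Tai), (2, 2011, 24, Mo, Tai), (2, 2011, 8, Mo, Tai), (37, 2000, 24, Yan, Tai), (37, 2000, 8, Yan, Tai)} with {(1, 2004, 21, Ola, Eve), (20, 2022, 22, Xia, Pat), (33, 1992, 3, Jo, Uma), (34, 1990, 22, Ned, Rae), (34, 2006, 9, Gus, Fay), (36, 2022, 7, Mo, Xia), (9, 1999, 38, Ned, Tai)} → {(19, 2004, 24, Xia, Tai), (19, 2004, 8, Xia, Tai), (2, 2011, 24, Mo, Tai), (2, 2011, 8, Mo, Tai), (37, 2000, 24, Yan, Tai), (37, 2000, 8, Yan, Tai)}
Projecting to sid, year, mid: {(24, 2000, 37), (24, 2004, 19), (24, 2011, 2), (8, 2000, 37), (8, 2004, 19), (8, 2011, 2)}

{(24, 2000, 37), (24, 2004, 19), (24, 2011, 2), (8, 2000, 37), (8, 2004, 19), (8, 2011, 2)}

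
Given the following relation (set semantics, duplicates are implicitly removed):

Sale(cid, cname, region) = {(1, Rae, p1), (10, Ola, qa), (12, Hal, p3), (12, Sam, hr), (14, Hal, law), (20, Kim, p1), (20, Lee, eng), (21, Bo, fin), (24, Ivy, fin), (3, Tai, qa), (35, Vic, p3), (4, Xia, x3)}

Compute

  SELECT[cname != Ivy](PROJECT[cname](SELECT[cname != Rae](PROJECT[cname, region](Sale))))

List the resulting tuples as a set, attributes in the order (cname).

Projecting to cname, region: {(Bo, fin), (Hal, law), (Hal, p3), (Ivy, fin), (Kim, p1), (Lee, eng), (Ola, qa), (Rae, p1), (Sam, hr), (Tai, qa), (Vic, p3), (Xia, x3)}
Selection cname != Rae: {(Bo, fin), (Hal, law), (Hal, p3), (Ivy, fin), (Kim, p1), (Lee, eng), (Ola, qa), (Sam, hr), (Tai, qa), (Vic, p3), (Xia, x3)}
Projecting to cname (1 duplicate(s) eliminated): {Bo, Hal, Ivy, Kim, Lee, Ola, Sam, Tai, Vic, Xia}
Selection cname != Ivy: {Bo, Hal, Kim, Lee, Ola, Sam, Tai, Vic, Xia}

{Bo, Hal, Kim, Lee, Ola, Sam, Tai, Vic, Xia}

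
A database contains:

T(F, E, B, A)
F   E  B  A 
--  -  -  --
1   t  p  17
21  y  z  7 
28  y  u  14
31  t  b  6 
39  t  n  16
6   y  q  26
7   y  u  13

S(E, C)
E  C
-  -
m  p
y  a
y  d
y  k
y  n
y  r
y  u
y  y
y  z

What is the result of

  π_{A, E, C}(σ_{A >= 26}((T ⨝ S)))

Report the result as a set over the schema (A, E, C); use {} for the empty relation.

Joining T and S on E yields {(21, y, z, 7, a), (21, y, z, 7, d), (21, y, z, 7, k), (21, y, z, 7, n), (21, y, z, 7, r), (21, y, z, 7, u), (21, y, z, 7, y), (21, y, z, 7, z), (28, y, u, 14, a), (28, y, u, 14, d), (28, y, u, 14, k), (28, y, u, 14, n), (28, y, u, 14, r), (28, y, u, 14, u), (28, y, u, 14, y), (28, y, u, 14, z), (6, y, q, 26, a), (6, y, q, 26, d), (6, y, q, 26, k), (6, y, q, 26, n), (6, y, q, 26, r), (6, y, q, 26, u), (6, y, q, 26, y), (6, y, q, 26, z), (7, y, u, 13, a), (7, y, u, 13, d), (7, y, u, 13, k), (7, y, u, 13, n), (7, y, u, 13, r), (7, y, u, 13, u), (7, y, u, 13, y), (7, y, u, 13, z)}.
Filtering on A >= 26 leaves {(6, y, q, 26, a), (6, y, q, 26, d), (6, y, q, 26, k), (6, y, q, 26, n), (6, y, q, 26, r), (6, y, q, 26, u), (6, y, q, 26, y), (6, y, q, 26, z)}.
π[A, E, C]: project onto (A, E, C) → {(26, y, a), (26, y, d), (26, y, k), (26, y, n), (26, y, r), (26, y, u), (26, y, y), (26, y, z)}

{(26, y, a), (26, y, d), (26, y, k), (26, y, n), (26, y, r), (26, y, u), (26, y, y), (26, y, z)}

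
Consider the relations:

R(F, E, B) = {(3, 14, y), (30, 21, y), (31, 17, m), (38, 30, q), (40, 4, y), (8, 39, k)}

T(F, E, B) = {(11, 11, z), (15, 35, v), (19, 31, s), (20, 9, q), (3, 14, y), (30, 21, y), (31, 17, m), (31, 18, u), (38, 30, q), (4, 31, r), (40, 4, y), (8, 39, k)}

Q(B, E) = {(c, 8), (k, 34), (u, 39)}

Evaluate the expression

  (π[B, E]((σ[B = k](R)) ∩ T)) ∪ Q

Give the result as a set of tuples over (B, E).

{(c, 8), (k, 34), (k, 39), (u, 39)}

Selection B = k: {(8, 39, k)}
Intersection: {(8, 39, k)} with {(11, 11, z), (15, 35, v), (19, 31, s), (20, 9, q), (3, 14, y), (30, 21, y), (31, 17, m), (31, 18, u), (38, 30, q), (4, 31, r), (40, 4, y), (8, 39, k)} → {(8, 39, k)}
Projecting to B, E: {(k, 39)}
Union: {(k, 39)} with {(c, 8), (k, 34), (u, 39)} → {(c, 8), (k, 34), (k, 39), (u, 39)}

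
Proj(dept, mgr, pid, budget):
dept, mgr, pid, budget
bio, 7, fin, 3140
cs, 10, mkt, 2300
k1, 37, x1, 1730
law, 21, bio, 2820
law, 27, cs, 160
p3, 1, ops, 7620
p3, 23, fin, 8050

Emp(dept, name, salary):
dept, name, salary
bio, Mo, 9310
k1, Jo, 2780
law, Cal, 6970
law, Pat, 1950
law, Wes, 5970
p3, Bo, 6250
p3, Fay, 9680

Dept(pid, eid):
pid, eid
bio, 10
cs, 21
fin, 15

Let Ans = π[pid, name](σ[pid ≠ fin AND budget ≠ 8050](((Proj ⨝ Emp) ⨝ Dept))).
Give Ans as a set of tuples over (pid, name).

{(bio, Cal), (bio, Pat), (bio, Wes), (cs, Cal), (cs, Pat), (cs, Wes)}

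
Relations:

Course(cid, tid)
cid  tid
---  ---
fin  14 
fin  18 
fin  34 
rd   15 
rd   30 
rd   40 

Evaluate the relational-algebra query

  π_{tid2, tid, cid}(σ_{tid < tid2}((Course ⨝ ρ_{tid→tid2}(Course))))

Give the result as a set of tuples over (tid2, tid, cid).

{(18, 14, fin), (30, 15, rd), (34, 14, fin), (34, 18, fin), (40, 15, rd), (40, 30, rd)}

ρ[tid→tid2]: schema becomes (cid, tid2); tuples unchanged.
Course ⋈ ρ_{tid→tid2}(Course) (natural join on cid): {(fin, 14, 14), (fin, 14, 18), (fin, 14, 34), (fin, 18, 14), (fin, 18, 18), (fin, 18, 34), (fin, 34, 14), (fin, 34, 18), (fin, 34, 34), (rd, 15, 15), (rd, 15, 30), (rd, 15, 40), (rd, 30, 15), (rd, 30, 30), (rd, 30, 40), (rd, 40, 15), (rd, 40, 30), (rd, 40, 40)}
Selection tid < tid2: {(fin, 14, 18), (fin, 14, 34), (fin, 18, 34), (rd, 15, 30), (rd, 15, 40), (rd, 30, 40)}
Keep only column(s) tid2, tid, cid: {(18, 14, fin), (30, 15, rd), (34, 14, fin), (34, 18, fin), (40, 15, rd), (40, 30, rd)}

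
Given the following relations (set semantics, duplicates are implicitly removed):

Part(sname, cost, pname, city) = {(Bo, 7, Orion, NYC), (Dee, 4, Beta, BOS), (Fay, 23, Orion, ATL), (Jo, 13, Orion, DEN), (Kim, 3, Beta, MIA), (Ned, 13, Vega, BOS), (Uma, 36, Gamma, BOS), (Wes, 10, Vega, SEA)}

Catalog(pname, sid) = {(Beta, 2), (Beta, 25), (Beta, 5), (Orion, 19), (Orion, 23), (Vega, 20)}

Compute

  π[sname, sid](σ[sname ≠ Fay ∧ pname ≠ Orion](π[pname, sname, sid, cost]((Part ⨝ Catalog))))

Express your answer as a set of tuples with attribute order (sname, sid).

Joining Part and Catalog on pname yields {(Bo, 7, Orion, NYC, 19), (Bo, 7, Orion, NYC, 23), (Dee, 4, Beta, BOS, 2), (Dee, 4, Beta, BOS, 25), (Dee, 4, Beta, BOS, 5), (Fay, 23, Orion, ATL, 19), (Fay, 23, Orion, ATL, 23), (Jo, 13, Orion, DEN, 19), (Jo, 13, Orion, DEN, 23), (Kim, 3, Beta, MIA, 2), (Kim, 3, Beta, MIA, 25), (Kim, 3, Beta, MIA, 5), (Ned, 13, Vega, BOS, 20), (Wes, 10, Vega, SEA, 20)}.
Keep only column(s) pname, sname, sid, cost: {(Beta, Dee, 2, 4), (Beta, Dee, 25, 4), (Beta, Dee, 5, 4), (Beta, Kim, 2, 3), (Beta, Kim, 25, 3), (Beta, Kim, 5, 3), (Orion, Bo, 19, 7), (Orion, Bo, 23, 7), (Orion, Fay, 19, 23), (Orion, Fay, 23, 23), (Orion, Jo, 19, 13), (Orion, Jo, 23, 13), (Vega, Ned, 20, 13), (Vega, Wes, 20, 10)}
Selection sname ≠ Fay ∧ pname ≠ Orion: {(Beta, Dee, 2, 4), (Beta, Dee, 25, 4), (Beta, Dee, 5, 4), (Beta, Kim, 2, 3), (Beta, Kim, 25, 3), (Beta, Kim, 5, 3), (Vega, Ned, 20, 13), (Vega, Wes, 20, 10)}
Keep only column(s) sname, sid: {(Dee, 2), (Dee, 25), (Dee, 5), (Kim, 2), (Kim, 25), (Kim, 5), (Ned, 20), (Wes, 20)}

{(Dee, 2), (Dee, 25), (Dee, 5), (Kim, 2), (Kim, 25), (Kim, 5), (Ned, 20), (Wes, 20)}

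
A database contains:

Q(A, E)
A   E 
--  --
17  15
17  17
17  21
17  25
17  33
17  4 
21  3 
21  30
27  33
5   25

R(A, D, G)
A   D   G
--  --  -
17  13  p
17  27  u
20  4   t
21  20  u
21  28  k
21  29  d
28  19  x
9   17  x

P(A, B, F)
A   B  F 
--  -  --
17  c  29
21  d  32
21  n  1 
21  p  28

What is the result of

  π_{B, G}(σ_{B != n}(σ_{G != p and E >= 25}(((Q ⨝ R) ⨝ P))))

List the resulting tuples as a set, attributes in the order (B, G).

{(c, u), (d, d), (d, k), (d, u), (p, d), (p, k), (p, u)}

Joining Q and R on A yields {(17, 15, 13, p), (17, 15, 27, u), (17, 17, 13, p), (17, 17, 27, u), (17, 21, 13, p), (17, 21, 27, u), (17, 25, 13, p), (17, 25, 27, u), (17, 33, 13, p), (17, 33, 27, u), (17, 4, 13, p), (17, 4, 27, u), (21, 3, 20, u), (21, 3, 28, k), (21, 3, 29, d), (21, 30, 20, u), (21, 30, 28, k), (21, 30, 29, d)}.
Joining (Q ⨝ R) and P on A yields {(17, 15, 13, p, c, 29), (17, 15, 27, u, c, 29), (17, 17, 13, p, c, 29), (17, 17, 27, u, c, 29), (17, 21, 13, p, c, 29), (17, 21, 27, u, c, 29), (17, 25, 13, p, c, 29), (17, 25, 27, u, c, 29), (17, 33, 13, p, c, 29), (17, 33, 27, u, c, 29), (17, 4, 13, p, c, 29), (17, 4, 27, u, c, 29), (21, 3, 20, u, d, 32), (21, 3, 20, u, n, 1), (21, 3, 20, u, p, 28), (21, 3, 28, k, d, 32), (21, 3, 28, k, n, 1), (21, 3, 28, k, p, 28), (21, 3, 29, d, d, 32), (21, 3, 29, d, n, 1), (21, 3, 29, d, p, 28), (21, 30, 20, u, d, 32), (21, 30, 20, u, n, 1), (21, 30, 20, u, p, 28), (21, 30, 28, k, d, 32), (21, 30, 28, k, n, 1), (21, 30, 28, k, p, 28), (21, 30, 29, d, d, 32), (21, 30, 29, d, n, 1), (21, 30, 29, d, p, 28)}.
σ[G != p and E >= 25]: keep tuples satisfying G != p and E >= 25 → {(17, 25, 27, u, c, 29), (17, 33, 27, u, c, 29), (21, 30, 20, u, d, 32), (21, 30, 20, u, n, 1), (21, 30, 20, u, p, 28), (21, 30, 28, k, d, 32), (21, 30, 28, k, n, 1), (21, 30, 28, k, p, 28), (21, 30, 29, d, d, 32), (21, 30, 29, d, n, 1), (21, 30, 29, d, p, 28)}
σ[B != n]: keep tuples satisfying B != n → {(17, 25, 27, u, c, 29), (17, 33, 27, u, c, 29), (21, 30, 20, u, d, 32), (21, 30, 20, u, p, 28), (21, 30, 28, k, d, 32), (21, 30, 28, k, p, 28), (21, 30, 29, d, d, 32), (21, 30, 29, d, p, 28)}
Projecting to B, G (1 duplicate(s) eliminated): {(c, u), (d, d), (d, k), (d, u), (p, d), (p, k), (p, u)}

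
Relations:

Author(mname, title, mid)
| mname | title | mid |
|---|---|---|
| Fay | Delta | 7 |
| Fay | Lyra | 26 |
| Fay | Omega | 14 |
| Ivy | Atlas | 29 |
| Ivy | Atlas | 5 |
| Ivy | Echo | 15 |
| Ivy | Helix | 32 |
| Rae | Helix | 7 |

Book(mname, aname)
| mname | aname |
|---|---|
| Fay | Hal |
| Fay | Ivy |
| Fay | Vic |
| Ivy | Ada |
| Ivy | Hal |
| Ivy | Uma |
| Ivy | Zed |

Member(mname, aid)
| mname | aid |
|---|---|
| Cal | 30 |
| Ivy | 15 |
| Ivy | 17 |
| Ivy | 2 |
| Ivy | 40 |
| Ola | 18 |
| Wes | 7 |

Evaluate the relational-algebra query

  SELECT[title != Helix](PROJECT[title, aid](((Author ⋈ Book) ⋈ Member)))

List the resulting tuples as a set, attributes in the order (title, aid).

{(Atlas, 15), (Atlas, 17), (Atlas, 2), (Atlas, 40), (Echo, 15), (Echo, 17), (Echo, 2), (Echo, 40)}

Author ⋈ Book (natural join on mname): {(Fay, Delta, 7, Hal), (Fay, Delta, 7, Ivy), (Fay, Delta, 7, Vic), (Fay, Lyra, 26, Hal), (Fay, Lyra, 26, Ivy), (Fay, Lyra, 26, Vic), (Fay, Omega, 14, Hal), (Fay, Omega, 14, Ivy), (Fay, Omega, 14, Vic), (Ivy, Atlas, 29, Ada), (Ivy, Atlas, 29, Hal), (Ivy, Atlas, 29, Uma), (Ivy, Atlas, 29, Zed), (Ivy, Atlas, 5, Ada), (Ivy, Atlas, 5, Hal), (Ivy, Atlas, 5, Uma), (Ivy, Atlas, 5, Zed), (Ivy, Echo, 15, Ada), (Ivy, Echo, 15, Hal), (Ivy, Echo, 15, Uma), (Ivy, Echo, 15, Zed), (Ivy, Helix, 32, Ada), (Ivy, Helix, 32, Hal), (Ivy, Helix, 32, Uma), (Ivy, Helix, 32, Zed)}
(Author ⋈ Book) ⋈ Member (natural join on mname): {(Ivy, Atlas, 29, Ada, 15), (Ivy, Atlas, 29, Ada, 17), (Ivy, Atlas, 29, Ada, 2), (Ivy, Atlas, 29, Ada, 40), (Ivy, Atlas, 29, Hal, 15), (Ivy, Atlas, 29, Hal, 17), (Ivy, Atlas, 29, Hal, 2), (Ivy, Atlas, 29, Hal, 40), (Ivy, Atlas, 29, Uma, 15), (Ivy, Atlas, 29, Uma, 17), (Ivy, Atlas, 29, Uma, 2), (Ivy, Atlas, 29, Uma, 40), (Ivy, Atlas, 29, Zed, 15), (Ivy, Atlas, 29, Zed, 17), (Ivy, Atlas, 29, Zed, 2), (Ivy, Atlas, 29, Zed, 40), (Ivy, Atlas, 5, Ada, 15), (Ivy, Atlas, 5, Ada, 17), (Ivy, Atlas, 5, Ada, 2), (Ivy, Atlas, 5, Ada, 40), (Ivy, Atlas, 5, Hal, 15), (Ivy, Atlas, 5, Hal, 17), (Ivy, Atlas, 5, Hal, 2), (Ivy, Atlas, 5, Hal, 40), (Ivy, Atlas, 5, Uma, 15), (Ivy, Atlas, 5, Uma, 17), (Ivy, Atlas, 5, Uma, 2), (Ivy, Atlas, 5, Uma, 40), (Ivy, Atlas, 5, Zed, 15), (Ivy, Atlas, 5, Zed, 17), (Ivy, Atlas, 5, Zed, 2), (Ivy, Atlas, 5, Zed, 40), (Ivy, Echo, 15, Ada, 15), (Ivy, Echo, 15, Ada, 17), (Ivy, Echo, 15, Ada, 2), (Ivy, Echo, 15, Ada, 40), (Ivy, Echo, 15, Hal, 15), (Ivy, Echo, 15, Hal, 17), (Ivy, Echo, 15, Hal, 2), (Ivy, Echo, 15, Hal, 40), (Ivy, Echo, 15, Uma, 15), (Ivy, Echo, 15, Uma, 17), (Ivy, Echo, 15, Uma, 2), (Ivy, Echo, 15, Uma, 40), (Ivy, Echo, 15, Zed, 15), (Ivy, Echo, 15, Zed, 17), (Ivy, Echo, 15, Zed, 2), (Ivy, Echo, 15, Zed, 40), (Ivy, Helix, 32, Ada, 15), (Ivy, Helix, 32, Ada, 17), (Ivy, Helix, 32, Ada, 2), (Ivy, Helix, 32, Ada, 40), (Ivy, Helix, 32, Hal, 15), (Ivy, Helix, 32, Hal, 17), (Ivy, Helix, 32, Hal, 2), (Ivy, Helix, 32, Hal, 40), (Ivy, Helix, 32, Uma, 15), (Ivy, Helix, 32, Uma, 17), (Ivy, Helix, 32, Uma, 2), (Ivy, Helix, 32, Uma, 40), (Ivy, Helix, 32, Zed, 15), (Ivy, Helix, 32, Zed, 17), (Ivy, Helix, 32, Zed, 2), (Ivy, Helix, 32, Zed, 40)}
π[title, aid]: project onto (title, aid) (52 duplicate(s) eliminated) → {(Atlas, 15), (Atlas, 17), (Atlas, 2), (Atlas, 40), (Echo, 15), (Echo, 17), (Echo, 2), (Echo, 40), (Helix, 15), (Helix, 17), (Helix, 2), (Helix, 40)}
σ[title != Helix]: keep tuples satisfying title != Helix → {(Atlas, 15), (Atlas, 17), (Atlas, 2), (Atlas, 40), (Echo, 15), (Echo, 17), (Echo, 2), (Echo, 40)}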